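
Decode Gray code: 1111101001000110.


Gray code: 1111101001000110
MSB stays the same: 1
Each subsequent bit = prev_binary XOR current_gray:
  B[1] = 1 XOR 1 = 0
  B[2] = 0 XOR 1 = 1
  B[3] = 1 XOR 1 = 0
  B[4] = 0 XOR 1 = 1
  B[5] = 1 XOR 0 = 1
  B[6] = 1 XOR 1 = 0
  B[7] = 0 XOR 0 = 0
  B[8] = 0 XOR 0 = 0
  B[9] = 0 XOR 1 = 1
  B[10] = 1 XOR 0 = 1
  B[11] = 1 XOR 0 = 1
  B[12] = 1 XOR 0 = 1
  B[13] = 1 XOR 1 = 0
  B[14] = 0 XOR 1 = 1
  B[15] = 1 XOR 0 = 1
= 1010110001111011 (44155 decimal)


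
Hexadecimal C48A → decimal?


Positional values:
Position 0: A × 16^0 = 10 × 1 = 10
Position 1: 8 × 16^1 = 8 × 16 = 128
Position 2: 4 × 16^2 = 4 × 256 = 1024
Position 3: C × 16^3 = 12 × 4096 = 49152
Sum = 10 + 128 + 1024 + 49152
= 50314


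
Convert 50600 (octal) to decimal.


Positional values:
Position 0: 0 × 8^0 = 0
Position 1: 0 × 8^1 = 0
Position 2: 6 × 8^2 = 384
Position 3: 0 × 8^3 = 0
Position 4: 5 × 8^4 = 20480
Sum = 0 + 0 + 384 + 0 + 20480
= 20864


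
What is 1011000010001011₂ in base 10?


Positional values:
Bit 0: 1 × 2^0 = 1
Bit 1: 1 × 2^1 = 2
Bit 3: 1 × 2^3 = 8
Bit 7: 1 × 2^7 = 128
Bit 12: 1 × 2^12 = 4096
Bit 13: 1 × 2^13 = 8192
Bit 15: 1 × 2^15 = 32768
Sum = 1 + 2 + 8 + 128 + 4096 + 8192 + 32768
= 45195


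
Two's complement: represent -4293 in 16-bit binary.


Original: 0001000011000101
Step 1 - Invert all bits: 1110111100111010
Step 2 - Add 1: 1110111100111010 + 1
= 1110111100111011 (represents -4293)


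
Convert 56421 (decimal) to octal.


Divide by 8 repeatedly:
56421 ÷ 8 = 7052 remainder 5
7052 ÷ 8 = 881 remainder 4
881 ÷ 8 = 110 remainder 1
110 ÷ 8 = 13 remainder 6
13 ÷ 8 = 1 remainder 5
1 ÷ 8 = 0 remainder 1
Reading remainders bottom-up:
= 0o156145


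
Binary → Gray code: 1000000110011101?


Binary: 1000000110011101
Gray code: G = B XOR (B >> 1)
B >> 1 = 0100000011001110
1000000110011101 XOR 0100000011001110:
  1 XOR 0 = 1
  0 XOR 1 = 1
  0 XOR 0 = 0
  0 XOR 0 = 0
  0 XOR 0 = 0
  0 XOR 0 = 0
  0 XOR 0 = 0
  1 XOR 0 = 1
  1 XOR 1 = 0
  0 XOR 1 = 1
  0 XOR 0 = 0
  1 XOR 0 = 1
  1 XOR 1 = 0
  1 XOR 1 = 0
  0 XOR 1 = 1
  1 XOR 0 = 1
= 1100000101010011


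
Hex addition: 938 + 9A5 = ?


Align and add column by column (LSB to MSB, each column mod 16 with carry):
  0938
+ 09A5
  ----
  col 0: 8(8) + 5(5) + 0 (carry in) = 13 → D(13), carry out 0
  col 1: 3(3) + A(10) + 0 (carry in) = 13 → D(13), carry out 0
  col 2: 9(9) + 9(9) + 0 (carry in) = 18 → 2(2), carry out 1
  col 3: 0(0) + 0(0) + 1 (carry in) = 1 → 1(1), carry out 0
Reading digits MSB→LSB: 12DD
Strip leading zeros: 12DD
= 0x12DD


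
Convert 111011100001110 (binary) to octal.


Group into 3-bit groups: 111011100001110
  111 = 7
  011 = 3
  100 = 4
  001 = 1
  110 = 6
= 0o73416


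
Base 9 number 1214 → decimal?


Positional values (base 9):
  4 × 9^0 = 4 × 1 = 4
  1 × 9^1 = 1 × 9 = 9
  2 × 9^2 = 2 × 81 = 162
  1 × 9^3 = 1 × 729 = 729
Sum = 4 + 9 + 162 + 729
= 904


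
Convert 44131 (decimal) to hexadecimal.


Divide by 16 repeatedly:
44131 ÷ 16 = 2758 remainder 3 (3)
2758 ÷ 16 = 172 remainder 6 (6)
172 ÷ 16 = 10 remainder 12 (C)
10 ÷ 16 = 0 remainder 10 (A)
Reading remainders bottom-up:
= 0xAC63


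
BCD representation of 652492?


Each digit → 4-bit binary:
  6 → 0110
  5 → 0101
  2 → 0010
  4 → 0100
  9 → 1001
  2 → 0010
= 0110 0101 0010 0100 1001 0010


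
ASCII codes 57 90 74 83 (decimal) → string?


Codes (decimal): 57 90 74 83
Per-code ASCII lookup:
  57  (range 48-57: digits, 57 - 48 = 9) → '9'
  90  (range 65-90: uppercase, 90 - 65 = 25) → 'Z'
  74  (range 65-90: uppercase, 74 - 65 = 9) → 'J'
  83  (range 65-90: uppercase, 83 - 65 = 18) → 'S'
= '9ZJS'


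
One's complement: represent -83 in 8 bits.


Original: 01010011
Invert all bits:
  bit 0: 0 → 1
  bit 1: 1 → 0
  bit 2: 0 → 1
  bit 3: 1 → 0
  bit 4: 0 → 1
  bit 5: 0 → 1
  bit 6: 1 → 0
  bit 7: 1 → 0
= 10101100


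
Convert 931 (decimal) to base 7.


Divide by 7 repeatedly:
931 ÷ 7 = 133 remainder 0
133 ÷ 7 = 19 remainder 0
19 ÷ 7 = 2 remainder 5
2 ÷ 7 = 0 remainder 2
Reading remainders bottom-up:
= 2500


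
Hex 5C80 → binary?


Each hex digit → 4 binary bits:
  5 = 0101
  C = 1100
  8 = 1000
  0 = 0000
Concatenate: 0101 1100 1000 0000
= 0101110010000000


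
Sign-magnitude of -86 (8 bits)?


Sign bit: 1 (negative)
Magnitude: 86 = 1010110
= 11010110


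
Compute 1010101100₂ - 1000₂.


Align and subtract column by column (LSB to MSB, borrowing when needed):
  1010101100
- 0000001000
  ----------
  col 0: (0 - 0 borrow-in) - 0 → 0 - 0 = 0, borrow out 0
  col 1: (0 - 0 borrow-in) - 0 → 0 - 0 = 0, borrow out 0
  col 2: (1 - 0 borrow-in) - 0 → 1 - 0 = 1, borrow out 0
  col 3: (1 - 0 borrow-in) - 1 → 1 - 1 = 0, borrow out 0
  col 4: (0 - 0 borrow-in) - 0 → 0 - 0 = 0, borrow out 0
  col 5: (1 - 0 borrow-in) - 0 → 1 - 0 = 1, borrow out 0
  col 6: (0 - 0 borrow-in) - 0 → 0 - 0 = 0, borrow out 0
  col 7: (1 - 0 borrow-in) - 0 → 1 - 0 = 1, borrow out 0
  col 8: (0 - 0 borrow-in) - 0 → 0 - 0 = 0, borrow out 0
  col 9: (1 - 0 borrow-in) - 0 → 1 - 0 = 1, borrow out 0
Reading bits MSB→LSB: 1010100100
Strip leading zeros: 1010100100
= 1010100100


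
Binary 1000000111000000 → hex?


Group into 4-bit nibbles: 1000000111000000
  1000 = 8
  0001 = 1
  1100 = C
  0000 = 0
= 0x81C0


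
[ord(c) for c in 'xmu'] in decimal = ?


String: 'xmu'  (3 characters)
Per-character ASCII lookup:
  'x': lowercase starts at 97: 'x' = 97 + 23 = 120
  'm': lowercase starts at 97: 'm' = 97 + 12 = 109
  'u': lowercase starts at 97: 'u' = 97 + 20 = 117
= 120 109 117


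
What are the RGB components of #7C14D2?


Hex: #7C14D2
R = 7C₁₆ = 124
G = 14₁₆ = 20
B = D2₁₆ = 210
= RGB(124, 20, 210)


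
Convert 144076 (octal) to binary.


Each octal digit → 3 binary bits:
  1 = 001
  4 = 100
  4 = 100
  0 = 000
  7 = 111
  6 = 110
Concatenate: 001 100 100 000 111 110
= 001100100000111110


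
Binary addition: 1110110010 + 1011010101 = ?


Align and add column by column (LSB to MSB, carry propagating):
  01110110010
+ 01011010101
  -----------
  col 0: 0 + 1 + 0 (carry in) = 1 → bit 1, carry out 0
  col 1: 1 + 0 + 0 (carry in) = 1 → bit 1, carry out 0
  col 2: 0 + 1 + 0 (carry in) = 1 → bit 1, carry out 0
  col 3: 0 + 0 + 0 (carry in) = 0 → bit 0, carry out 0
  col 4: 1 + 1 + 0 (carry in) = 2 → bit 0, carry out 1
  col 5: 1 + 0 + 1 (carry in) = 2 → bit 0, carry out 1
  col 6: 0 + 1 + 1 (carry in) = 2 → bit 0, carry out 1
  col 7: 1 + 1 + 1 (carry in) = 3 → bit 1, carry out 1
  col 8: 1 + 0 + 1 (carry in) = 2 → bit 0, carry out 1
  col 9: 1 + 1 + 1 (carry in) = 3 → bit 1, carry out 1
  col 10: 0 + 0 + 1 (carry in) = 1 → bit 1, carry out 0
Reading bits MSB→LSB: 11010000111
Strip leading zeros: 11010000111
= 11010000111


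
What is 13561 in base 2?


Divide by 2 repeatedly:
13561 ÷ 2 = 6780 remainder 1
6780 ÷ 2 = 3390 remainder 0
3390 ÷ 2 = 1695 remainder 0
1695 ÷ 2 = 847 remainder 1
847 ÷ 2 = 423 remainder 1
423 ÷ 2 = 211 remainder 1
211 ÷ 2 = 105 remainder 1
105 ÷ 2 = 52 remainder 1
52 ÷ 2 = 26 remainder 0
26 ÷ 2 = 13 remainder 0
13 ÷ 2 = 6 remainder 1
6 ÷ 2 = 3 remainder 0
3 ÷ 2 = 1 remainder 1
1 ÷ 2 = 0 remainder 1
Reading remainders bottom-up:
= 11010011111001


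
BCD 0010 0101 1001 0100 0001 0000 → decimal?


Each 4-bit group → digit:
  0010 → 2
  0101 → 5
  1001 → 9
  0100 → 4
  0001 → 1
  0000 → 0
= 259410


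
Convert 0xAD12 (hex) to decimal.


Positional values:
Position 0: 2 × 16^0 = 2 × 1 = 2
Position 1: 1 × 16^1 = 1 × 16 = 16
Position 2: D × 16^2 = 13 × 256 = 3328
Position 3: A × 16^3 = 10 × 4096 = 40960
Sum = 2 + 16 + 3328 + 40960
= 44306


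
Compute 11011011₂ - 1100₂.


Align and subtract column by column (LSB to MSB, borrowing when needed):
  11011011
- 00001100
  --------
  col 0: (1 - 0 borrow-in) - 0 → 1 - 0 = 1, borrow out 0
  col 1: (1 - 0 borrow-in) - 0 → 1 - 0 = 1, borrow out 0
  col 2: (0 - 0 borrow-in) - 1 → borrow from next column: (0+2) - 1 = 1, borrow out 1
  col 3: (1 - 1 borrow-in) - 1 → borrow from next column: (0+2) - 1 = 1, borrow out 1
  col 4: (1 - 1 borrow-in) - 0 → 0 - 0 = 0, borrow out 0
  col 5: (0 - 0 borrow-in) - 0 → 0 - 0 = 0, borrow out 0
  col 6: (1 - 0 borrow-in) - 0 → 1 - 0 = 1, borrow out 0
  col 7: (1 - 0 borrow-in) - 0 → 1 - 0 = 1, borrow out 0
Reading bits MSB→LSB: 11001111
Strip leading zeros: 11001111
= 11001111


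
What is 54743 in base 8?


Divide by 8 repeatedly:
54743 ÷ 8 = 6842 remainder 7
6842 ÷ 8 = 855 remainder 2
855 ÷ 8 = 106 remainder 7
106 ÷ 8 = 13 remainder 2
13 ÷ 8 = 1 remainder 5
1 ÷ 8 = 0 remainder 1
Reading remainders bottom-up:
= 0o152727


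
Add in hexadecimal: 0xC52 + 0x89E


Align and add column by column (LSB to MSB, each column mod 16 with carry):
  0C52
+ 089E
  ----
  col 0: 2(2) + E(14) + 0 (carry in) = 16 → 0(0), carry out 1
  col 1: 5(5) + 9(9) + 1 (carry in) = 15 → F(15), carry out 0
  col 2: C(12) + 8(8) + 0 (carry in) = 20 → 4(4), carry out 1
  col 3: 0(0) + 0(0) + 1 (carry in) = 1 → 1(1), carry out 0
Reading digits MSB→LSB: 14F0
Strip leading zeros: 14F0
= 0x14F0


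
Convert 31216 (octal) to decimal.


Positional values:
Position 0: 6 × 8^0 = 6
Position 1: 1 × 8^1 = 8
Position 2: 2 × 8^2 = 128
Position 3: 1 × 8^3 = 512
Position 4: 3 × 8^4 = 12288
Sum = 6 + 8 + 128 + 512 + 12288
= 12942


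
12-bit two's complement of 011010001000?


Original: 011010001000
Step 1 - Invert all bits: 100101110111
Step 2 - Add 1: 100101110111 + 1
= 100101111000 (represents -1672)


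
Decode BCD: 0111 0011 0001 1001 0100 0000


Each 4-bit group → digit:
  0111 → 7
  0011 → 3
  0001 → 1
  1001 → 9
  0100 → 4
  0000 → 0
= 731940


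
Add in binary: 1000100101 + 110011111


Align and add column by column (LSB to MSB, carry propagating):
  01000100101
+ 00110011111
  -----------
  col 0: 1 + 1 + 0 (carry in) = 2 → bit 0, carry out 1
  col 1: 0 + 1 + 1 (carry in) = 2 → bit 0, carry out 1
  col 2: 1 + 1 + 1 (carry in) = 3 → bit 1, carry out 1
  col 3: 0 + 1 + 1 (carry in) = 2 → bit 0, carry out 1
  col 4: 0 + 1 + 1 (carry in) = 2 → bit 0, carry out 1
  col 5: 1 + 0 + 1 (carry in) = 2 → bit 0, carry out 1
  col 6: 0 + 0 + 1 (carry in) = 1 → bit 1, carry out 0
  col 7: 0 + 1 + 0 (carry in) = 1 → bit 1, carry out 0
  col 8: 0 + 1 + 0 (carry in) = 1 → bit 1, carry out 0
  col 9: 1 + 0 + 0 (carry in) = 1 → bit 1, carry out 0
  col 10: 0 + 0 + 0 (carry in) = 0 → bit 0, carry out 0
Reading bits MSB→LSB: 01111000100
Strip leading zeros: 1111000100
= 1111000100


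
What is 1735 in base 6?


Divide by 6 repeatedly:
1735 ÷ 6 = 289 remainder 1
289 ÷ 6 = 48 remainder 1
48 ÷ 6 = 8 remainder 0
8 ÷ 6 = 1 remainder 2
1 ÷ 6 = 0 remainder 1
Reading remainders bottom-up:
= 12011


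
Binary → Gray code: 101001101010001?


Binary: 101001101010001
Gray code: G = B XOR (B >> 1)
B >> 1 = 010100110101000
101001101010001 XOR 010100110101000:
  1 XOR 0 = 1
  0 XOR 1 = 1
  1 XOR 0 = 1
  0 XOR 1 = 1
  0 XOR 0 = 0
  1 XOR 0 = 1
  1 XOR 1 = 0
  0 XOR 1 = 1
  1 XOR 0 = 1
  0 XOR 1 = 1
  1 XOR 0 = 1
  0 XOR 1 = 1
  0 XOR 0 = 0
  0 XOR 0 = 0
  1 XOR 0 = 1
= 111101011111001


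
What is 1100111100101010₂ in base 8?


Group into 3-bit groups: 001100111100101010
  001 = 1
  100 = 4
  111 = 7
  100 = 4
  101 = 5
  010 = 2
= 0o147452


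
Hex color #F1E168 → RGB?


Hex: #F1E168
R = F1₁₆ = 241
G = E1₁₆ = 225
B = 68₁₆ = 104
= RGB(241, 225, 104)


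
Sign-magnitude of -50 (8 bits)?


Sign bit: 1 (negative)
Magnitude: 50 = 0110010
= 10110010


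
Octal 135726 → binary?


Each octal digit → 3 binary bits:
  1 = 001
  3 = 011
  5 = 101
  7 = 111
  2 = 010
  6 = 110
Concatenate: 001 011 101 111 010 110
= 001011101111010110


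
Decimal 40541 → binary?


Divide by 2 repeatedly:
40541 ÷ 2 = 20270 remainder 1
20270 ÷ 2 = 10135 remainder 0
10135 ÷ 2 = 5067 remainder 1
5067 ÷ 2 = 2533 remainder 1
2533 ÷ 2 = 1266 remainder 1
1266 ÷ 2 = 633 remainder 0
633 ÷ 2 = 316 remainder 1
316 ÷ 2 = 158 remainder 0
158 ÷ 2 = 79 remainder 0
79 ÷ 2 = 39 remainder 1
39 ÷ 2 = 19 remainder 1
19 ÷ 2 = 9 remainder 1
9 ÷ 2 = 4 remainder 1
4 ÷ 2 = 2 remainder 0
2 ÷ 2 = 1 remainder 0
1 ÷ 2 = 0 remainder 1
Reading remainders bottom-up:
= 1001111001011101


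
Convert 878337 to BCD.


Each digit → 4-bit binary:
  8 → 1000
  7 → 0111
  8 → 1000
  3 → 0011
  3 → 0011
  7 → 0111
= 1000 0111 1000 0011 0011 0111


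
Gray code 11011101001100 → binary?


Gray code: 11011101001100
MSB stays the same: 1
Each subsequent bit = prev_binary XOR current_gray:
  B[1] = 1 XOR 1 = 0
  B[2] = 0 XOR 0 = 0
  B[3] = 0 XOR 1 = 1
  B[4] = 1 XOR 1 = 0
  B[5] = 0 XOR 1 = 1
  B[6] = 1 XOR 0 = 1
  B[7] = 1 XOR 1 = 0
  B[8] = 0 XOR 0 = 0
  B[9] = 0 XOR 0 = 0
  B[10] = 0 XOR 1 = 1
  B[11] = 1 XOR 1 = 0
  B[12] = 0 XOR 0 = 0
  B[13] = 0 XOR 0 = 0
= 10010110001000 (9608 decimal)


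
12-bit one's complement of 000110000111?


Original: 000110000111
Invert all bits:
  bit 0: 0 → 1
  bit 1: 0 → 1
  bit 2: 0 → 1
  bit 3: 1 → 0
  bit 4: 1 → 0
  bit 5: 0 → 1
  bit 6: 0 → 1
  bit 7: 0 → 1
  bit 8: 0 → 1
  bit 9: 1 → 0
  bit 10: 1 → 0
  bit 11: 1 → 0
= 111001111000


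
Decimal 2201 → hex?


Divide by 16 repeatedly:
2201 ÷ 16 = 137 remainder 9 (9)
137 ÷ 16 = 8 remainder 9 (9)
8 ÷ 16 = 0 remainder 8 (8)
Reading remainders bottom-up:
= 0x899


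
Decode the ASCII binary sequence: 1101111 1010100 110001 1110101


Codes (binary): 1101111 1010100 110001 1110101
Per-code ASCII lookup:
  1101111 = 111  (range 97-122: lowercase, 111 - 97 = 14) → 'o'
  1010100 = 84  (range 65-90: uppercase, 84 - 65 = 19) → 'T'
  110001 = 49  (range 48-57: digits, 49 - 48 = 1) → '1'
  1110101 = 117  (range 97-122: lowercase, 117 - 97 = 20) → 'u'
= 'oT1u'


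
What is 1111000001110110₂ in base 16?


Group into 4-bit nibbles: 1111000001110110
  1111 = F
  0000 = 0
  0111 = 7
  0110 = 6
= 0xF076


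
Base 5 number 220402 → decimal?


Positional values (base 5):
  2 × 5^0 = 2 × 1 = 2
  0 × 5^1 = 0 × 5 = 0
  4 × 5^2 = 4 × 25 = 100
  0 × 5^3 = 0 × 125 = 0
  2 × 5^4 = 2 × 625 = 1250
  2 × 5^5 = 2 × 3125 = 6250
Sum = 2 + 0 + 100 + 0 + 1250 + 6250
= 7602


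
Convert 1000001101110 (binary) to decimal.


Positional values:
Bit 1: 1 × 2^1 = 2
Bit 2: 1 × 2^2 = 4
Bit 3: 1 × 2^3 = 8
Bit 5: 1 × 2^5 = 32
Bit 6: 1 × 2^6 = 64
Bit 12: 1 × 2^12 = 4096
Sum = 2 + 4 + 8 + 32 + 64 + 4096
= 4206


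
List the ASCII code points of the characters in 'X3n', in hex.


String: 'X3n'  (3 characters)
Per-character ASCII lookup:
  'X': uppercase starts at 65: 'X' = 65 + 23 = 88 → 0x58
  '3': digits start at 48: '3' = 48 + 3 = 51 → 0x33
  'n': lowercase starts at 97: 'n' = 97 + 13 = 110 → 0x6E
= 0x58 0x33 0x6E


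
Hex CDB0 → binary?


Each hex digit → 4 binary bits:
  C = 1100
  D = 1101
  B = 1011
  0 = 0000
Concatenate: 1100 1101 1011 0000
= 1100110110110000


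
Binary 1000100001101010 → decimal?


Positional values:
Bit 1: 1 × 2^1 = 2
Bit 3: 1 × 2^3 = 8
Bit 5: 1 × 2^5 = 32
Bit 6: 1 × 2^6 = 64
Bit 11: 1 × 2^11 = 2048
Bit 15: 1 × 2^15 = 32768
Sum = 2 + 8 + 32 + 64 + 2048 + 32768
= 34922


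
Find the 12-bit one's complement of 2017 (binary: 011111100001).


Original: 011111100001
Invert all bits:
  bit 0: 0 → 1
  bit 1: 1 → 0
  bit 2: 1 → 0
  bit 3: 1 → 0
  bit 4: 1 → 0
  bit 5: 1 → 0
  bit 6: 1 → 0
  bit 7: 0 → 1
  bit 8: 0 → 1
  bit 9: 0 → 1
  bit 10: 0 → 1
  bit 11: 1 → 0
= 100000011110


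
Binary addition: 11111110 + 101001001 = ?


Align and add column by column (LSB to MSB, carry propagating):
  0011111110
+ 0101001001
  ----------
  col 0: 0 + 1 + 0 (carry in) = 1 → bit 1, carry out 0
  col 1: 1 + 0 + 0 (carry in) = 1 → bit 1, carry out 0
  col 2: 1 + 0 + 0 (carry in) = 1 → bit 1, carry out 0
  col 3: 1 + 1 + 0 (carry in) = 2 → bit 0, carry out 1
  col 4: 1 + 0 + 1 (carry in) = 2 → bit 0, carry out 1
  col 5: 1 + 0 + 1 (carry in) = 2 → bit 0, carry out 1
  col 6: 1 + 1 + 1 (carry in) = 3 → bit 1, carry out 1
  col 7: 1 + 0 + 1 (carry in) = 2 → bit 0, carry out 1
  col 8: 0 + 1 + 1 (carry in) = 2 → bit 0, carry out 1
  col 9: 0 + 0 + 1 (carry in) = 1 → bit 1, carry out 0
Reading bits MSB→LSB: 1001000111
Strip leading zeros: 1001000111
= 1001000111


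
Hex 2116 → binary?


Each hex digit → 4 binary bits:
  2 = 0010
  1 = 0001
  1 = 0001
  6 = 0110
Concatenate: 0010 0001 0001 0110
= 0010000100010110


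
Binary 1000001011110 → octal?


Group into 3-bit groups: 001000001011110
  001 = 1
  000 = 0
  001 = 1
  011 = 3
  110 = 6
= 0o10136


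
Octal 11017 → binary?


Each octal digit → 3 binary bits:
  1 = 001
  1 = 001
  0 = 000
  1 = 001
  7 = 111
Concatenate: 001 001 000 001 111
= 001001000001111


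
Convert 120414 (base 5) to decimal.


Positional values (base 5):
  4 × 5^0 = 4 × 1 = 4
  1 × 5^1 = 1 × 5 = 5
  4 × 5^2 = 4 × 25 = 100
  0 × 5^3 = 0 × 125 = 0
  2 × 5^4 = 2 × 625 = 1250
  1 × 5^5 = 1 × 3125 = 3125
Sum = 4 + 5 + 100 + 0 + 1250 + 3125
= 4484


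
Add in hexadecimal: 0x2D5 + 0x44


Align and add column by column (LSB to MSB, each column mod 16 with carry):
  02D5
+ 0044
  ----
  col 0: 5(5) + 4(4) + 0 (carry in) = 9 → 9(9), carry out 0
  col 1: D(13) + 4(4) + 0 (carry in) = 17 → 1(1), carry out 1
  col 2: 2(2) + 0(0) + 1 (carry in) = 3 → 3(3), carry out 0
  col 3: 0(0) + 0(0) + 0 (carry in) = 0 → 0(0), carry out 0
Reading digits MSB→LSB: 0319
Strip leading zeros: 319
= 0x319


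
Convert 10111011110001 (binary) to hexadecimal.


Group into 4-bit nibbles: 0010111011110001
  0010 = 2
  1110 = E
  1111 = F
  0001 = 1
= 0x2EF1


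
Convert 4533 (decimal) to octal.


Divide by 8 repeatedly:
4533 ÷ 8 = 566 remainder 5
566 ÷ 8 = 70 remainder 6
70 ÷ 8 = 8 remainder 6
8 ÷ 8 = 1 remainder 0
1 ÷ 8 = 0 remainder 1
Reading remainders bottom-up:
= 0o10665


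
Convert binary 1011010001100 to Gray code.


Binary: 1011010001100
Gray code: G = B XOR (B >> 1)
B >> 1 = 0101101000110
1011010001100 XOR 0101101000110:
  1 XOR 0 = 1
  0 XOR 1 = 1
  1 XOR 0 = 1
  1 XOR 1 = 0
  0 XOR 1 = 1
  1 XOR 0 = 1
  0 XOR 1 = 1
  0 XOR 0 = 0
  0 XOR 0 = 0
  1 XOR 0 = 1
  1 XOR 1 = 0
  0 XOR 1 = 1
  0 XOR 0 = 0
= 1110111001010


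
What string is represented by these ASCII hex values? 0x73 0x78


Codes (hex): 0x73 0x78
Per-code ASCII lookup:
  0x73 = 115  (range 97-122: lowercase, 115 - 97 = 18) → 's'
  0x78 = 120  (range 97-122: lowercase, 120 - 97 = 23) → 'x'
= 'sx'


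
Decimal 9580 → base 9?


Divide by 9 repeatedly:
9580 ÷ 9 = 1064 remainder 4
1064 ÷ 9 = 118 remainder 2
118 ÷ 9 = 13 remainder 1
13 ÷ 9 = 1 remainder 4
1 ÷ 9 = 0 remainder 1
Reading remainders bottom-up:
= 14124


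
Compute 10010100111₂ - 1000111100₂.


Align and subtract column by column (LSB to MSB, borrowing when needed):
  10010100111
- 01000111100
  -----------
  col 0: (1 - 0 borrow-in) - 0 → 1 - 0 = 1, borrow out 0
  col 1: (1 - 0 borrow-in) - 0 → 1 - 0 = 1, borrow out 0
  col 2: (1 - 0 borrow-in) - 1 → 1 - 1 = 0, borrow out 0
  col 3: (0 - 0 borrow-in) - 1 → borrow from next column: (0+2) - 1 = 1, borrow out 1
  col 4: (0 - 1 borrow-in) - 1 → borrow from next column: (-1+2) - 1 = 0, borrow out 1
  col 5: (1 - 1 borrow-in) - 1 → borrow from next column: (0+2) - 1 = 1, borrow out 1
  col 6: (0 - 1 borrow-in) - 0 → borrow from next column: (-1+2) - 0 = 1, borrow out 1
  col 7: (1 - 1 borrow-in) - 0 → 0 - 0 = 0, borrow out 0
  col 8: (0 - 0 borrow-in) - 0 → 0 - 0 = 0, borrow out 0
  col 9: (0 - 0 borrow-in) - 1 → borrow from next column: (0+2) - 1 = 1, borrow out 1
  col 10: (1 - 1 borrow-in) - 0 → 0 - 0 = 0, borrow out 0
Reading bits MSB→LSB: 01001101011
Strip leading zeros: 1001101011
= 1001101011


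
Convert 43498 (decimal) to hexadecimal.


Divide by 16 repeatedly:
43498 ÷ 16 = 2718 remainder 10 (A)
2718 ÷ 16 = 169 remainder 14 (E)
169 ÷ 16 = 10 remainder 9 (9)
10 ÷ 16 = 0 remainder 10 (A)
Reading remainders bottom-up:
= 0xA9EA


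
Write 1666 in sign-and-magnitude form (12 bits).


Sign bit: 0 (positive)
Magnitude: 1666 = 11010000010
= 011010000010


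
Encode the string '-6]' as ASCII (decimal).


String: '-6]'  (3 characters)
Per-character ASCII lookup:
  '-': special character: '-' = 45
  '6': digits start at 48: '6' = 48 + 6 = 54
  ']': special character: ']' = 93
= 45 54 93


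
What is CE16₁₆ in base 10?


Positional values:
Position 0: 6 × 16^0 = 6 × 1 = 6
Position 1: 1 × 16^1 = 1 × 16 = 16
Position 2: E × 16^2 = 14 × 256 = 3584
Position 3: C × 16^3 = 12 × 4096 = 49152
Sum = 6 + 16 + 3584 + 49152
= 52758


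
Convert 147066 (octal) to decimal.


Positional values:
Position 0: 6 × 8^0 = 6
Position 1: 6 × 8^1 = 48
Position 2: 0 × 8^2 = 0
Position 3: 7 × 8^3 = 3584
Position 4: 4 × 8^4 = 16384
Position 5: 1 × 8^5 = 32768
Sum = 6 + 48 + 0 + 3584 + 16384 + 32768
= 52790


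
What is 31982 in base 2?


Divide by 2 repeatedly:
31982 ÷ 2 = 15991 remainder 0
15991 ÷ 2 = 7995 remainder 1
7995 ÷ 2 = 3997 remainder 1
3997 ÷ 2 = 1998 remainder 1
1998 ÷ 2 = 999 remainder 0
999 ÷ 2 = 499 remainder 1
499 ÷ 2 = 249 remainder 1
249 ÷ 2 = 124 remainder 1
124 ÷ 2 = 62 remainder 0
62 ÷ 2 = 31 remainder 0
31 ÷ 2 = 15 remainder 1
15 ÷ 2 = 7 remainder 1
7 ÷ 2 = 3 remainder 1
3 ÷ 2 = 1 remainder 1
1 ÷ 2 = 0 remainder 1
Reading remainders bottom-up:
= 111110011101110


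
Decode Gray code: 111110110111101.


Gray code: 111110110111101
MSB stays the same: 1
Each subsequent bit = prev_binary XOR current_gray:
  B[1] = 1 XOR 1 = 0
  B[2] = 0 XOR 1 = 1
  B[3] = 1 XOR 1 = 0
  B[4] = 0 XOR 1 = 1
  B[5] = 1 XOR 0 = 1
  B[6] = 1 XOR 1 = 0
  B[7] = 0 XOR 1 = 1
  B[8] = 1 XOR 0 = 1
  B[9] = 1 XOR 1 = 0
  B[10] = 0 XOR 1 = 1
  B[11] = 1 XOR 1 = 0
  B[12] = 0 XOR 1 = 1
  B[13] = 1 XOR 0 = 1
  B[14] = 1 XOR 1 = 0
= 101011011010110 (22230 decimal)


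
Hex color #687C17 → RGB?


Hex: #687C17
R = 68₁₆ = 104
G = 7C₁₆ = 124
B = 17₁₆ = 23
= RGB(104, 124, 23)


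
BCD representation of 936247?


Each digit → 4-bit binary:
  9 → 1001
  3 → 0011
  6 → 0110
  2 → 0010
  4 → 0100
  7 → 0111
= 1001 0011 0110 0010 0100 0111


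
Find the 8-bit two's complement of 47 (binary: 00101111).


Original: 00101111
Step 1 - Invert all bits: 11010000
Step 2 - Add 1: 11010000 + 1
= 11010001 (represents -47)


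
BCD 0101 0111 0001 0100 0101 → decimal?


Each 4-bit group → digit:
  0101 → 5
  0111 → 7
  0001 → 1
  0100 → 4
  0101 → 5
= 57145


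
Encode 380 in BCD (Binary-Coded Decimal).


Each digit → 4-bit binary:
  3 → 0011
  8 → 1000
  0 → 0000
= 0011 1000 0000


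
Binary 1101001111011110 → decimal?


Positional values:
Bit 1: 1 × 2^1 = 2
Bit 2: 1 × 2^2 = 4
Bit 3: 1 × 2^3 = 8
Bit 4: 1 × 2^4 = 16
Bit 6: 1 × 2^6 = 64
Bit 7: 1 × 2^7 = 128
Bit 8: 1 × 2^8 = 256
Bit 9: 1 × 2^9 = 512
Bit 12: 1 × 2^12 = 4096
Bit 14: 1 × 2^14 = 16384
Bit 15: 1 × 2^15 = 32768
Sum = 2 + 4 + 8 + 16 + 64 + 128 + 256 + 512 + 4096 + 16384 + 32768
= 54238


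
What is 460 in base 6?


Divide by 6 repeatedly:
460 ÷ 6 = 76 remainder 4
76 ÷ 6 = 12 remainder 4
12 ÷ 6 = 2 remainder 0
2 ÷ 6 = 0 remainder 2
Reading remainders bottom-up:
= 2044


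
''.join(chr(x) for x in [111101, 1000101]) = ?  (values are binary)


Codes (binary): 111101 1000101
Per-code ASCII lookup:
  111101 = 61  (special character) → '='
  1000101 = 69  (range 65-90: uppercase, 69 - 65 = 4) → 'E'
= '=E'


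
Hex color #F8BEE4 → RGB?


Hex: #F8BEE4
R = F8₁₆ = 248
G = BE₁₆ = 190
B = E4₁₆ = 228
= RGB(248, 190, 228)


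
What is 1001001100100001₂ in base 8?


Group into 3-bit groups: 001001001100100001
  001 = 1
  001 = 1
  001 = 1
  100 = 4
  100 = 4
  001 = 1
= 0o111441


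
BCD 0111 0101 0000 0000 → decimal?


Each 4-bit group → digit:
  0111 → 7
  0101 → 5
  0000 → 0
  0000 → 0
= 7500


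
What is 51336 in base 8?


Divide by 8 repeatedly:
51336 ÷ 8 = 6417 remainder 0
6417 ÷ 8 = 802 remainder 1
802 ÷ 8 = 100 remainder 2
100 ÷ 8 = 12 remainder 4
12 ÷ 8 = 1 remainder 4
1 ÷ 8 = 0 remainder 1
Reading remainders bottom-up:
= 0o144210


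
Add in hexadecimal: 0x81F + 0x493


Align and add column by column (LSB to MSB, each column mod 16 with carry):
  081F
+ 0493
  ----
  col 0: F(15) + 3(3) + 0 (carry in) = 18 → 2(2), carry out 1
  col 1: 1(1) + 9(9) + 1 (carry in) = 11 → B(11), carry out 0
  col 2: 8(8) + 4(4) + 0 (carry in) = 12 → C(12), carry out 0
  col 3: 0(0) + 0(0) + 0 (carry in) = 0 → 0(0), carry out 0
Reading digits MSB→LSB: 0CB2
Strip leading zeros: CB2
= 0xCB2


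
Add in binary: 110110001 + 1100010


Align and add column by column (LSB to MSB, carry propagating):
  0110110001
+ 0001100010
  ----------
  col 0: 1 + 0 + 0 (carry in) = 1 → bit 1, carry out 0
  col 1: 0 + 1 + 0 (carry in) = 1 → bit 1, carry out 0
  col 2: 0 + 0 + 0 (carry in) = 0 → bit 0, carry out 0
  col 3: 0 + 0 + 0 (carry in) = 0 → bit 0, carry out 0
  col 4: 1 + 0 + 0 (carry in) = 1 → bit 1, carry out 0
  col 5: 1 + 1 + 0 (carry in) = 2 → bit 0, carry out 1
  col 6: 0 + 1 + 1 (carry in) = 2 → bit 0, carry out 1
  col 7: 1 + 0 + 1 (carry in) = 2 → bit 0, carry out 1
  col 8: 1 + 0 + 1 (carry in) = 2 → bit 0, carry out 1
  col 9: 0 + 0 + 1 (carry in) = 1 → bit 1, carry out 0
Reading bits MSB→LSB: 1000010011
Strip leading zeros: 1000010011
= 1000010011


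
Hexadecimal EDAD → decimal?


Positional values:
Position 0: D × 16^0 = 13 × 1 = 13
Position 1: A × 16^1 = 10 × 16 = 160
Position 2: D × 16^2 = 13 × 256 = 3328
Position 3: E × 16^3 = 14 × 4096 = 57344
Sum = 13 + 160 + 3328 + 57344
= 60845


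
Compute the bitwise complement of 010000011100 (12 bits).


Original: 010000011100
Invert all bits:
  bit 0: 0 → 1
  bit 1: 1 → 0
  bit 2: 0 → 1
  bit 3: 0 → 1
  bit 4: 0 → 1
  bit 5: 0 → 1
  bit 6: 0 → 1
  bit 7: 1 → 0
  bit 8: 1 → 0
  bit 9: 1 → 0
  bit 10: 0 → 1
  bit 11: 0 → 1
= 101111100011


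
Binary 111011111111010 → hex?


Group into 4-bit nibbles: 0111011111111010
  0111 = 7
  0111 = 7
  1111 = F
  1010 = A
= 0x77FA


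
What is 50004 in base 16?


Divide by 16 repeatedly:
50004 ÷ 16 = 3125 remainder 4 (4)
3125 ÷ 16 = 195 remainder 5 (5)
195 ÷ 16 = 12 remainder 3 (3)
12 ÷ 16 = 0 remainder 12 (C)
Reading remainders bottom-up:
= 0xC354


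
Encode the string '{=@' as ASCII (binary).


String: '{=@'  (3 characters)
Per-character ASCII lookup:
  '{': special character: '{' = 123 → 1111011
  '=': special character: '=' = 61 → 111101
  '@': special character: '@' = 64 → 1000000
= 1111011 111101 1000000


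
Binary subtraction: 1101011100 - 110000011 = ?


Align and subtract column by column (LSB to MSB, borrowing when needed):
  1101011100
- 0110000011
  ----------
  col 0: (0 - 0 borrow-in) - 1 → borrow from next column: (0+2) - 1 = 1, borrow out 1
  col 1: (0 - 1 borrow-in) - 1 → borrow from next column: (-1+2) - 1 = 0, borrow out 1
  col 2: (1 - 1 borrow-in) - 0 → 0 - 0 = 0, borrow out 0
  col 3: (1 - 0 borrow-in) - 0 → 1 - 0 = 1, borrow out 0
  col 4: (1 - 0 borrow-in) - 0 → 1 - 0 = 1, borrow out 0
  col 5: (0 - 0 borrow-in) - 0 → 0 - 0 = 0, borrow out 0
  col 6: (1 - 0 borrow-in) - 0 → 1 - 0 = 1, borrow out 0
  col 7: (0 - 0 borrow-in) - 1 → borrow from next column: (0+2) - 1 = 1, borrow out 1
  col 8: (1 - 1 borrow-in) - 1 → borrow from next column: (0+2) - 1 = 1, borrow out 1
  col 9: (1 - 1 borrow-in) - 0 → 0 - 0 = 0, borrow out 0
Reading bits MSB→LSB: 0111011001
Strip leading zeros: 111011001
= 111011001


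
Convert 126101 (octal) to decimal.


Positional values:
Position 0: 1 × 8^0 = 1
Position 1: 0 × 8^1 = 0
Position 2: 1 × 8^2 = 64
Position 3: 6 × 8^3 = 3072
Position 4: 2 × 8^4 = 8192
Position 5: 1 × 8^5 = 32768
Sum = 1 + 0 + 64 + 3072 + 8192 + 32768
= 44097


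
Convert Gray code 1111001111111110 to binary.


Gray code: 1111001111111110
MSB stays the same: 1
Each subsequent bit = prev_binary XOR current_gray:
  B[1] = 1 XOR 1 = 0
  B[2] = 0 XOR 1 = 1
  B[3] = 1 XOR 1 = 0
  B[4] = 0 XOR 0 = 0
  B[5] = 0 XOR 0 = 0
  B[6] = 0 XOR 1 = 1
  B[7] = 1 XOR 1 = 0
  B[8] = 0 XOR 1 = 1
  B[9] = 1 XOR 1 = 0
  B[10] = 0 XOR 1 = 1
  B[11] = 1 XOR 1 = 0
  B[12] = 0 XOR 1 = 1
  B[13] = 1 XOR 1 = 0
  B[14] = 0 XOR 1 = 1
  B[15] = 1 XOR 0 = 1
= 1010001010101011 (41643 decimal)


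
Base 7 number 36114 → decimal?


Positional values (base 7):
  4 × 7^0 = 4 × 1 = 4
  1 × 7^1 = 1 × 7 = 7
  1 × 7^2 = 1 × 49 = 49
  6 × 7^3 = 6 × 343 = 2058
  3 × 7^4 = 3 × 2401 = 7203
Sum = 4 + 7 + 49 + 2058 + 7203
= 9321


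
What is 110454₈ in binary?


Each octal digit → 3 binary bits:
  1 = 001
  1 = 001
  0 = 000
  4 = 100
  5 = 101
  4 = 100
Concatenate: 001 001 000 100 101 100
= 001001000100101100


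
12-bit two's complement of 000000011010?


Original: 000000011010
Step 1 - Invert all bits: 111111100101
Step 2 - Add 1: 111111100101 + 1
= 111111100110 (represents -26)


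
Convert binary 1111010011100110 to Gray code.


Binary: 1111010011100110
Gray code: G = B XOR (B >> 1)
B >> 1 = 0111101001110011
1111010011100110 XOR 0111101001110011:
  1 XOR 0 = 1
  1 XOR 1 = 0
  1 XOR 1 = 0
  1 XOR 1 = 0
  0 XOR 1 = 1
  1 XOR 0 = 1
  0 XOR 1 = 1
  0 XOR 0 = 0
  1 XOR 0 = 1
  1 XOR 1 = 0
  1 XOR 1 = 0
  0 XOR 1 = 1
  0 XOR 0 = 0
  1 XOR 0 = 1
  1 XOR 1 = 0
  0 XOR 1 = 1
= 1000111010010101


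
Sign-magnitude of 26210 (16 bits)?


Sign bit: 0 (positive)
Magnitude: 26210 = 110011001100010
= 0110011001100010


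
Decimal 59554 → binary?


Divide by 2 repeatedly:
59554 ÷ 2 = 29777 remainder 0
29777 ÷ 2 = 14888 remainder 1
14888 ÷ 2 = 7444 remainder 0
7444 ÷ 2 = 3722 remainder 0
3722 ÷ 2 = 1861 remainder 0
1861 ÷ 2 = 930 remainder 1
930 ÷ 2 = 465 remainder 0
465 ÷ 2 = 232 remainder 1
232 ÷ 2 = 116 remainder 0
116 ÷ 2 = 58 remainder 0
58 ÷ 2 = 29 remainder 0
29 ÷ 2 = 14 remainder 1
14 ÷ 2 = 7 remainder 0
7 ÷ 2 = 3 remainder 1
3 ÷ 2 = 1 remainder 1
1 ÷ 2 = 0 remainder 1
Reading remainders bottom-up:
= 1110100010100010


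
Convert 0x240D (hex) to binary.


Each hex digit → 4 binary bits:
  2 = 0010
  4 = 0100
  0 = 0000
  D = 1101
Concatenate: 0010 0100 0000 1101
= 0010010000001101


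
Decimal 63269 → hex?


Divide by 16 repeatedly:
63269 ÷ 16 = 3954 remainder 5 (5)
3954 ÷ 16 = 247 remainder 2 (2)
247 ÷ 16 = 15 remainder 7 (7)
15 ÷ 16 = 0 remainder 15 (F)
Reading remainders bottom-up:
= 0xF725


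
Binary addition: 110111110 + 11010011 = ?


Align and add column by column (LSB to MSB, carry propagating):
  0110111110
+ 0011010011
  ----------
  col 0: 0 + 1 + 0 (carry in) = 1 → bit 1, carry out 0
  col 1: 1 + 1 + 0 (carry in) = 2 → bit 0, carry out 1
  col 2: 1 + 0 + 1 (carry in) = 2 → bit 0, carry out 1
  col 3: 1 + 0 + 1 (carry in) = 2 → bit 0, carry out 1
  col 4: 1 + 1 + 1 (carry in) = 3 → bit 1, carry out 1
  col 5: 1 + 0 + 1 (carry in) = 2 → bit 0, carry out 1
  col 6: 0 + 1 + 1 (carry in) = 2 → bit 0, carry out 1
  col 7: 1 + 1 + 1 (carry in) = 3 → bit 1, carry out 1
  col 8: 1 + 0 + 1 (carry in) = 2 → bit 0, carry out 1
  col 9: 0 + 0 + 1 (carry in) = 1 → bit 1, carry out 0
Reading bits MSB→LSB: 1010010001
Strip leading zeros: 1010010001
= 1010010001


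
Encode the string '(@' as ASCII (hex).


String: '(@'  (2 characters)
Per-character ASCII lookup:
  '(': special character: '(' = 40 → 0x28
  '@': special character: '@' = 64 → 0x40
= 0x28 0x40


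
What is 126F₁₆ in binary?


Each hex digit → 4 binary bits:
  1 = 0001
  2 = 0010
  6 = 0110
  F = 1111
Concatenate: 0001 0010 0110 1111
= 0001001001101111


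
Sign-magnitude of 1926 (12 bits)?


Sign bit: 0 (positive)
Magnitude: 1926 = 11110000110
= 011110000110


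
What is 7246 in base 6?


Divide by 6 repeatedly:
7246 ÷ 6 = 1207 remainder 4
1207 ÷ 6 = 201 remainder 1
201 ÷ 6 = 33 remainder 3
33 ÷ 6 = 5 remainder 3
5 ÷ 6 = 0 remainder 5
Reading remainders bottom-up:
= 53314


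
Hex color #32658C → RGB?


Hex: #32658C
R = 32₁₆ = 50
G = 65₁₆ = 101
B = 8C₁₆ = 140
= RGB(50, 101, 140)


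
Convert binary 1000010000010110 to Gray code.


Binary: 1000010000010110
Gray code: G = B XOR (B >> 1)
B >> 1 = 0100001000001011
1000010000010110 XOR 0100001000001011:
  1 XOR 0 = 1
  0 XOR 1 = 1
  0 XOR 0 = 0
  0 XOR 0 = 0
  0 XOR 0 = 0
  1 XOR 0 = 1
  0 XOR 1 = 1
  0 XOR 0 = 0
  0 XOR 0 = 0
  0 XOR 0 = 0
  0 XOR 0 = 0
  1 XOR 0 = 1
  0 XOR 1 = 1
  1 XOR 0 = 1
  1 XOR 1 = 0
  0 XOR 1 = 1
= 1100011000011101


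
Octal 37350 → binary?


Each octal digit → 3 binary bits:
  3 = 011
  7 = 111
  3 = 011
  5 = 101
  0 = 000
Concatenate: 011 111 011 101 000
= 011111011101000


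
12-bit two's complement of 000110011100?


Original: 000110011100
Step 1 - Invert all bits: 111001100011
Step 2 - Add 1: 111001100011 + 1
= 111001100100 (represents -412)


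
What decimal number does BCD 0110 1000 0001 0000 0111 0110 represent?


Each 4-bit group → digit:
  0110 → 6
  1000 → 8
  0001 → 1
  0000 → 0
  0111 → 7
  0110 → 6
= 681076


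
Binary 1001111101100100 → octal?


Group into 3-bit groups: 001001111101100100
  001 = 1
  001 = 1
  111 = 7
  101 = 5
  100 = 4
  100 = 4
= 0o117544


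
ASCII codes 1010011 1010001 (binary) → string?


Codes (binary): 1010011 1010001
Per-code ASCII lookup:
  1010011 = 83  (range 65-90: uppercase, 83 - 65 = 18) → 'S'
  1010001 = 81  (range 65-90: uppercase, 81 - 65 = 16) → 'Q'
= 'SQ'


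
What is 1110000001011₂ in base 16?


Group into 4-bit nibbles: 0001110000001011
  0001 = 1
  1100 = C
  0000 = 0
  1011 = B
= 0x1C0B


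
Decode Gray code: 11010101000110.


Gray code: 11010101000110
MSB stays the same: 1
Each subsequent bit = prev_binary XOR current_gray:
  B[1] = 1 XOR 1 = 0
  B[2] = 0 XOR 0 = 0
  B[3] = 0 XOR 1 = 1
  B[4] = 1 XOR 0 = 1
  B[5] = 1 XOR 1 = 0
  B[6] = 0 XOR 0 = 0
  B[7] = 0 XOR 1 = 1
  B[8] = 1 XOR 0 = 1
  B[9] = 1 XOR 0 = 1
  B[10] = 1 XOR 0 = 1
  B[11] = 1 XOR 1 = 0
  B[12] = 0 XOR 1 = 1
  B[13] = 1 XOR 0 = 1
= 10011001111011 (9851 decimal)


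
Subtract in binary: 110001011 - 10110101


Align and subtract column by column (LSB to MSB, borrowing when needed):
  110001011
- 010110101
  ---------
  col 0: (1 - 0 borrow-in) - 1 → 1 - 1 = 0, borrow out 0
  col 1: (1 - 0 borrow-in) - 0 → 1 - 0 = 1, borrow out 0
  col 2: (0 - 0 borrow-in) - 1 → borrow from next column: (0+2) - 1 = 1, borrow out 1
  col 3: (1 - 1 borrow-in) - 0 → 0 - 0 = 0, borrow out 0
  col 4: (0 - 0 borrow-in) - 1 → borrow from next column: (0+2) - 1 = 1, borrow out 1
  col 5: (0 - 1 borrow-in) - 1 → borrow from next column: (-1+2) - 1 = 0, borrow out 1
  col 6: (0 - 1 borrow-in) - 0 → borrow from next column: (-1+2) - 0 = 1, borrow out 1
  col 7: (1 - 1 borrow-in) - 1 → borrow from next column: (0+2) - 1 = 1, borrow out 1
  col 8: (1 - 1 borrow-in) - 0 → 0 - 0 = 0, borrow out 0
Reading bits MSB→LSB: 011010110
Strip leading zeros: 11010110
= 11010110


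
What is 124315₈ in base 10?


Positional values:
Position 0: 5 × 8^0 = 5
Position 1: 1 × 8^1 = 8
Position 2: 3 × 8^2 = 192
Position 3: 4 × 8^3 = 2048
Position 4: 2 × 8^4 = 8192
Position 5: 1 × 8^5 = 32768
Sum = 5 + 8 + 192 + 2048 + 8192 + 32768
= 43213


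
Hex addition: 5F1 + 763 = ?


Align and add column by column (LSB to MSB, each column mod 16 with carry):
  05F1
+ 0763
  ----
  col 0: 1(1) + 3(3) + 0 (carry in) = 4 → 4(4), carry out 0
  col 1: F(15) + 6(6) + 0 (carry in) = 21 → 5(5), carry out 1
  col 2: 5(5) + 7(7) + 1 (carry in) = 13 → D(13), carry out 0
  col 3: 0(0) + 0(0) + 0 (carry in) = 0 → 0(0), carry out 0
Reading digits MSB→LSB: 0D54
Strip leading zeros: D54
= 0xD54


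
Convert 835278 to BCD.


Each digit → 4-bit binary:
  8 → 1000
  3 → 0011
  5 → 0101
  2 → 0010
  7 → 0111
  8 → 1000
= 1000 0011 0101 0010 0111 1000


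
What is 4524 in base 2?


Divide by 2 repeatedly:
4524 ÷ 2 = 2262 remainder 0
2262 ÷ 2 = 1131 remainder 0
1131 ÷ 2 = 565 remainder 1
565 ÷ 2 = 282 remainder 1
282 ÷ 2 = 141 remainder 0
141 ÷ 2 = 70 remainder 1
70 ÷ 2 = 35 remainder 0
35 ÷ 2 = 17 remainder 1
17 ÷ 2 = 8 remainder 1
8 ÷ 2 = 4 remainder 0
4 ÷ 2 = 2 remainder 0
2 ÷ 2 = 1 remainder 0
1 ÷ 2 = 0 remainder 1
Reading remainders bottom-up:
= 1000110101100


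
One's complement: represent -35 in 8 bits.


Original: 00100011
Invert all bits:
  bit 0: 0 → 1
  bit 1: 0 → 1
  bit 2: 1 → 0
  bit 3: 0 → 1
  bit 4: 0 → 1
  bit 5: 0 → 1
  bit 6: 1 → 0
  bit 7: 1 → 0
= 11011100


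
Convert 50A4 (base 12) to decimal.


Positional values (base 12):
  4 × 12^0 = 4 × 1 = 4
  A × 12^1 = 10 × 12 = 120
  0 × 12^2 = 0 × 144 = 0
  5 × 12^3 = 5 × 1728 = 8640
Sum = 4 + 120 + 0 + 8640
= 8764


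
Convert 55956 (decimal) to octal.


Divide by 8 repeatedly:
55956 ÷ 8 = 6994 remainder 4
6994 ÷ 8 = 874 remainder 2
874 ÷ 8 = 109 remainder 2
109 ÷ 8 = 13 remainder 5
13 ÷ 8 = 1 remainder 5
1 ÷ 8 = 0 remainder 1
Reading remainders bottom-up:
= 0o155224


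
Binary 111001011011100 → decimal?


Positional values:
Bit 2: 1 × 2^2 = 4
Bit 3: 1 × 2^3 = 8
Bit 4: 1 × 2^4 = 16
Bit 6: 1 × 2^6 = 64
Bit 7: 1 × 2^7 = 128
Bit 9: 1 × 2^9 = 512
Bit 12: 1 × 2^12 = 4096
Bit 13: 1 × 2^13 = 8192
Bit 14: 1 × 2^14 = 16384
Sum = 4 + 8 + 16 + 64 + 128 + 512 + 4096 + 8192 + 16384
= 29404


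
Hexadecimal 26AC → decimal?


Positional values:
Position 0: C × 16^0 = 12 × 1 = 12
Position 1: A × 16^1 = 10 × 16 = 160
Position 2: 6 × 16^2 = 6 × 256 = 1536
Position 3: 2 × 16^3 = 2 × 4096 = 8192
Sum = 12 + 160 + 1536 + 8192
= 9900


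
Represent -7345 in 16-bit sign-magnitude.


Sign bit: 1 (negative)
Magnitude: 7345 = 001110010110001
= 1001110010110001


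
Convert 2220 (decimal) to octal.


Divide by 8 repeatedly:
2220 ÷ 8 = 277 remainder 4
277 ÷ 8 = 34 remainder 5
34 ÷ 8 = 4 remainder 2
4 ÷ 8 = 0 remainder 4
Reading remainders bottom-up:
= 0o4254


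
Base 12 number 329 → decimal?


Positional values (base 12):
  9 × 12^0 = 9 × 1 = 9
  2 × 12^1 = 2 × 12 = 24
  3 × 12^2 = 3 × 144 = 432
Sum = 9 + 24 + 432
= 465


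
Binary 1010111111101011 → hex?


Group into 4-bit nibbles: 1010111111101011
  1010 = A
  1111 = F
  1110 = E
  1011 = B
= 0xAFEB


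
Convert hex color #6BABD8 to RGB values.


Hex: #6BABD8
R = 6B₁₆ = 107
G = AB₁₆ = 171
B = D8₁₆ = 216
= RGB(107, 171, 216)


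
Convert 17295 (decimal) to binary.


Divide by 2 repeatedly:
17295 ÷ 2 = 8647 remainder 1
8647 ÷ 2 = 4323 remainder 1
4323 ÷ 2 = 2161 remainder 1
2161 ÷ 2 = 1080 remainder 1
1080 ÷ 2 = 540 remainder 0
540 ÷ 2 = 270 remainder 0
270 ÷ 2 = 135 remainder 0
135 ÷ 2 = 67 remainder 1
67 ÷ 2 = 33 remainder 1
33 ÷ 2 = 16 remainder 1
16 ÷ 2 = 8 remainder 0
8 ÷ 2 = 4 remainder 0
4 ÷ 2 = 2 remainder 0
2 ÷ 2 = 1 remainder 0
1 ÷ 2 = 0 remainder 1
Reading remainders bottom-up:
= 100001110001111


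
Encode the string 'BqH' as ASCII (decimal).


String: 'BqH'  (3 characters)
Per-character ASCII lookup:
  'B': uppercase starts at 65: 'B' = 65 + 1 = 66
  'q': lowercase starts at 97: 'q' = 97 + 16 = 113
  'H': uppercase starts at 65: 'H' = 65 + 7 = 72
= 66 113 72


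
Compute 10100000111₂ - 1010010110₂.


Align and subtract column by column (LSB to MSB, borrowing when needed):
  10100000111
- 01010010110
  -----------
  col 0: (1 - 0 borrow-in) - 0 → 1 - 0 = 1, borrow out 0
  col 1: (1 - 0 borrow-in) - 1 → 1 - 1 = 0, borrow out 0
  col 2: (1 - 0 borrow-in) - 1 → 1 - 1 = 0, borrow out 0
  col 3: (0 - 0 borrow-in) - 0 → 0 - 0 = 0, borrow out 0
  col 4: (0 - 0 borrow-in) - 1 → borrow from next column: (0+2) - 1 = 1, borrow out 1
  col 5: (0 - 1 borrow-in) - 0 → borrow from next column: (-1+2) - 0 = 1, borrow out 1
  col 6: (0 - 1 borrow-in) - 0 → borrow from next column: (-1+2) - 0 = 1, borrow out 1
  col 7: (0 - 1 borrow-in) - 1 → borrow from next column: (-1+2) - 1 = 0, borrow out 1
  col 8: (1 - 1 borrow-in) - 0 → 0 - 0 = 0, borrow out 0
  col 9: (0 - 0 borrow-in) - 1 → borrow from next column: (0+2) - 1 = 1, borrow out 1
  col 10: (1 - 1 borrow-in) - 0 → 0 - 0 = 0, borrow out 0
Reading bits MSB→LSB: 01001110001
Strip leading zeros: 1001110001
= 1001110001
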